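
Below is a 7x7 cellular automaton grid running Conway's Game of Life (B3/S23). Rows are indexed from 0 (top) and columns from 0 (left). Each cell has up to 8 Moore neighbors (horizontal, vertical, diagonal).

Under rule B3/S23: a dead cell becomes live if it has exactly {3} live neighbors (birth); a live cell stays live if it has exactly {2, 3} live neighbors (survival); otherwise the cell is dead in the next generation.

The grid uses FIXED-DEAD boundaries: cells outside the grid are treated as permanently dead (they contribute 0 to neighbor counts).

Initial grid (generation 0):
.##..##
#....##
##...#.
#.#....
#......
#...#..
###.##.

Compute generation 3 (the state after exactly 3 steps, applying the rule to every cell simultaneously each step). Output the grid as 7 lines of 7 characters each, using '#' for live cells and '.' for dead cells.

Simulating step by step:
Generation 0 (given above): 20 live cells
Generation 1: 20 live cells
.#...##
#.#.#..
#....##
#......
#......
#..###.
##.###.
Generation 2: 20 live cells
.#...#.
#...#..
#....#.
##.....
##..#..
#.##.#.
####.#.
Generation 3: 10 live cells
(generation 3 grid is the final answer)

Answer: .......
##..##.
#......
.......
...##..
.....#.
#..#...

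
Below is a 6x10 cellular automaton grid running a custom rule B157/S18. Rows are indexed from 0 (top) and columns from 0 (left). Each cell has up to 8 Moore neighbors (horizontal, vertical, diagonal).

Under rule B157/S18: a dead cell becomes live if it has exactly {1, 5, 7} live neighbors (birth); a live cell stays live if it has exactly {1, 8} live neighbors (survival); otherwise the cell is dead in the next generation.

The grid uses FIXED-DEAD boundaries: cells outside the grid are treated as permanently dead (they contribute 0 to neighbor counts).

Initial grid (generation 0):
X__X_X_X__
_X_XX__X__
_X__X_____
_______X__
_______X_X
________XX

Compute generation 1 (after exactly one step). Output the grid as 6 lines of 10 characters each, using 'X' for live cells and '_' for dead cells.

Simulating step by step:
Generation 0 (given above): 15 live cells
Generation 1: 15 live cells
(generation 1 grid is the final answer)

Answer: X____X_X__
_______X__
_X________
XXXXXX_X_X
________X_
______X___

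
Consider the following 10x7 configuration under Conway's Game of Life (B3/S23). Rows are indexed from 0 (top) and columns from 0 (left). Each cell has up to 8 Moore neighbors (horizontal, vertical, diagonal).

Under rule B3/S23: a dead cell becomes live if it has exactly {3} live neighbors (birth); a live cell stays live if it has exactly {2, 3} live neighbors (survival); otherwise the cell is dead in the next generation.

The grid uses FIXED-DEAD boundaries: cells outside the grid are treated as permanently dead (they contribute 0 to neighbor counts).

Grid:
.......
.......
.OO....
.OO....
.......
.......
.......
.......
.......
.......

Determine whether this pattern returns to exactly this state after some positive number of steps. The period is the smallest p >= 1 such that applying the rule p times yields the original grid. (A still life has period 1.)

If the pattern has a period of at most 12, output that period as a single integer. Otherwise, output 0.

Simulating and comparing each generation to the original:
Gen 0 (original, given above): 4 live cells
Gen 1: 4 live cells, MATCHES original -> period = 1

Answer: 1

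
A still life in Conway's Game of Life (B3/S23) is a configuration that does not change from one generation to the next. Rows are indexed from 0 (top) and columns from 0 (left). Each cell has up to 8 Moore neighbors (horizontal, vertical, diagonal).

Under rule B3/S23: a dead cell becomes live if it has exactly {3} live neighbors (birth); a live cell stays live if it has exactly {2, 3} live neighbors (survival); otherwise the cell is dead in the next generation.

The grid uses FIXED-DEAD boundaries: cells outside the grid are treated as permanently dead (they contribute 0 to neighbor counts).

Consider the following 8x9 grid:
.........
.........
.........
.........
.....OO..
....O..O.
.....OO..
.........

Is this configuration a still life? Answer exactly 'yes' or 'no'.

Answer: yes

Derivation:
Compute generation 1 and compare to generation 0 (given above):
Generation 1:
.........
.........
.........
.........
.....OO..
....O..O.
.....OO..
.........
The grids are IDENTICAL -> still life.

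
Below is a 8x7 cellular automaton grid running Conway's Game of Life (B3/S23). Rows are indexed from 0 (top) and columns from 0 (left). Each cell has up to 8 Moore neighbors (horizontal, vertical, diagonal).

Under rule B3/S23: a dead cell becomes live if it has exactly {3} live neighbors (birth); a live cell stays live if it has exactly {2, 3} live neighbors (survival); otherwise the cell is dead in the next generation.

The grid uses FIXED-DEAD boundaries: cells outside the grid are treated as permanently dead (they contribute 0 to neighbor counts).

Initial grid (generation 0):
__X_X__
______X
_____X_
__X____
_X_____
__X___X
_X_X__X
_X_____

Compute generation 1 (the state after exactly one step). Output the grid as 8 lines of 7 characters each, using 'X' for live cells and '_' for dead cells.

Answer: _______
_____X_
_______
_______
_XX____
_XX____
_X_____
__X____

Derivation:
Simulating step by step:
Generation 0 (given above): 12 live cells
Generation 1: 7 live cells
(generation 1 grid is the final answer)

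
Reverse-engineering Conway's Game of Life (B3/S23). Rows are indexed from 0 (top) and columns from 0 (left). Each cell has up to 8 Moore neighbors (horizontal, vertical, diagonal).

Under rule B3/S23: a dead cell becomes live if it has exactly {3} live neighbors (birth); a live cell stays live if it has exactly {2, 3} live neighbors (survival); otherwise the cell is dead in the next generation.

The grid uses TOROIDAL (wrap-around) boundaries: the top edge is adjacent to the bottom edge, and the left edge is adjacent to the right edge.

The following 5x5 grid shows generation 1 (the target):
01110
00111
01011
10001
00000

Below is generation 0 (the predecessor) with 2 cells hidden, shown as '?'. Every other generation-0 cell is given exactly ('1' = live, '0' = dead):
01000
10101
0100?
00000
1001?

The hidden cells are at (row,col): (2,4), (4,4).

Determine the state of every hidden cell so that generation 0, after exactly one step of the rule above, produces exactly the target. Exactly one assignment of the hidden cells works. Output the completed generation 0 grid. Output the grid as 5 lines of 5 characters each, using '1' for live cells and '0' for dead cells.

Hidden generation-0 cells (in order): (2,4), (4,4).
A hidden cell only influences target cells in its own 3x3 neighborhood. Try each of the 2^2 = 4 assignments, step the completed generation 0 forward once under B3/S23, and compare with the target:
  (2,4)=0 (4,4)=0 -> step gives (1,0)='1' but target has '0' -> reject
  (2,4)=0 (4,4)=1 -> step gives (0,3)='0' but target has '1' -> reject
  (2,4)=1 (4,4)=0 -> step reproduces the target at every cell -> ACCEPT
  (2,4)=1 (4,4)=1 -> step gives (0,3)='0' but target has '1' -> reject
Unique solution: (2,4)=live, (4,4)=dead.
Check: live-neighbor counts of every cell in the completed generation 0:
43334
44232
42232
32223
12202
Applying B3/S23 to generation 0 with these counts gives:
01110
00111
01011
10001
00000
which matches the target exactly.

Answer: 01000
10101
01001
00000
10010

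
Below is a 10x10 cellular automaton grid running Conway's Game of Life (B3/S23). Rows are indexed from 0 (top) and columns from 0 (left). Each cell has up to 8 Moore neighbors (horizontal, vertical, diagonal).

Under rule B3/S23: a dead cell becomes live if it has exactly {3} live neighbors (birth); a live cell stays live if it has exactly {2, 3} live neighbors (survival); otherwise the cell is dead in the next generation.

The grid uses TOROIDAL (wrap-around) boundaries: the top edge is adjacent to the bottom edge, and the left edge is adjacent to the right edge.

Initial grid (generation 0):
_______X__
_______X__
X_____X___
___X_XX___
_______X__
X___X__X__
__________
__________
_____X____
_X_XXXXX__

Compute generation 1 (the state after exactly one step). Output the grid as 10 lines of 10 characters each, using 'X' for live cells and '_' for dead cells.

Simulating step by step:
Generation 0 (given above): 18 live cells
Generation 1: 19 live cells
(generation 1 grid is the final answer)

Answer: ____XX_XX_
______XX__
_____XXX__
_____XXX__
____XX_X__
__________
__________
__________
_____X____
____XX_X__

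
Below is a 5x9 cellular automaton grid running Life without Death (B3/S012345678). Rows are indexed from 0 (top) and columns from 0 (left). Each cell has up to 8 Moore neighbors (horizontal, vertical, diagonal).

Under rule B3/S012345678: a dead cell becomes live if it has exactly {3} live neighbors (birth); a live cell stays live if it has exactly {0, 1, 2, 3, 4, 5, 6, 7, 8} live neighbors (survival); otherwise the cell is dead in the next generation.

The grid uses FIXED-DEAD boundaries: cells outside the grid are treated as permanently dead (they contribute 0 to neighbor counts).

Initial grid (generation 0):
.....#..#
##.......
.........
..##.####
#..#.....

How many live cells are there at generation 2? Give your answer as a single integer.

Answer: 29

Derivation:
Simulating step by step:
Generation 0 (given above): 12 live cells
Generation 1: 21 live cells
.....#..#
##.......
.##...##.
..#######
#.###.##.
Generation 2: 29 live cells
.....#..#
###...##.
###.#.###
..#######
#####.###
Population at generation 2: 29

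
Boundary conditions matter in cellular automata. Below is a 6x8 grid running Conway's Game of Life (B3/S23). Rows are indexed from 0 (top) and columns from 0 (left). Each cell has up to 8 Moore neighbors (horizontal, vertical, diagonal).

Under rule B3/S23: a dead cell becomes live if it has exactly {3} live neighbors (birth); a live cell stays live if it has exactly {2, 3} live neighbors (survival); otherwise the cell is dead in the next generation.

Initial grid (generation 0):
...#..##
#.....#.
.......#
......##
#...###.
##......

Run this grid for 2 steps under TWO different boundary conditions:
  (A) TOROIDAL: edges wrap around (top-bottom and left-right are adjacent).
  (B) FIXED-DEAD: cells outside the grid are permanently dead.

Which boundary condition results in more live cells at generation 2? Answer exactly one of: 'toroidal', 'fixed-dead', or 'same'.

Answer: fixed-dead

Derivation:
Under TOROIDAL boundary, generation 2:
.#...#..
##......
##......
#.......
.....#..
..#...#.
Population = 10

Under FIXED-DEAD boundary, generation 2:
......##
......#.
......##
.......#
##...#.#
##...#..
Population = 13

Comparison: toroidal=10, fixed-dead=13 -> fixed-dead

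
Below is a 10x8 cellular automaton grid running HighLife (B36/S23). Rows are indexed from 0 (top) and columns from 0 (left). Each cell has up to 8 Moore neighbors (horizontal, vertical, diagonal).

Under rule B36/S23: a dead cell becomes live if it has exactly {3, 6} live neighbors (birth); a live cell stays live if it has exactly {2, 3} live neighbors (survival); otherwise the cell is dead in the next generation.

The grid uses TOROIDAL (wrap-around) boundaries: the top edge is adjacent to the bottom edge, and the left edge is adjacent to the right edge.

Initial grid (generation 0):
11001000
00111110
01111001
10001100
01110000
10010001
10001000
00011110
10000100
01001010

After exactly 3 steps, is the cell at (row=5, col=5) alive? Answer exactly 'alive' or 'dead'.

Simulating step by step:
Generation 0 (given above): 33 live cells
Generation 1: 33 live cells
11000111
00000011
11000101
10110100
01110001
10011001
10000010
00010011
00010001
01001001
Generation 2: 30 live cells
01000100
00000000
01101100
01010000
00000011
00011010
10011111
10000010
00111001
11101100
Generation 3: 42 live cells
11101100
01101100
01111000
11011110
00111111
10010101
10010000
11100001
00101011
10000110

Cell (5,5) at generation 3: 1 -> alive

Answer: alive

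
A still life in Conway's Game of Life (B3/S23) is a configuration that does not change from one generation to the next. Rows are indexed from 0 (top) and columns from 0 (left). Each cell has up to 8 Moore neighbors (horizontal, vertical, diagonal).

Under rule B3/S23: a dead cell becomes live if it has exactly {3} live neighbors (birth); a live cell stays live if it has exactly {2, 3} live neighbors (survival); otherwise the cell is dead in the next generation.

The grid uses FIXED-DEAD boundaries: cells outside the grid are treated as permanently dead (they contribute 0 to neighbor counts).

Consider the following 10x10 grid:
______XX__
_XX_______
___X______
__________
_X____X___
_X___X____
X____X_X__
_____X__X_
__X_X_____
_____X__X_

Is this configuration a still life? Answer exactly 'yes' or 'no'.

Answer: no

Derivation:
Compute generation 1 and compare to generation 0 (given above):
Generation 1:
__________
__X_______
__X_______
__________
__________
XX___X____
____XX____
____XXX___
____XX____
__________
Cell (0,6) differs: gen0=1 vs gen1=0 -> NOT a still life.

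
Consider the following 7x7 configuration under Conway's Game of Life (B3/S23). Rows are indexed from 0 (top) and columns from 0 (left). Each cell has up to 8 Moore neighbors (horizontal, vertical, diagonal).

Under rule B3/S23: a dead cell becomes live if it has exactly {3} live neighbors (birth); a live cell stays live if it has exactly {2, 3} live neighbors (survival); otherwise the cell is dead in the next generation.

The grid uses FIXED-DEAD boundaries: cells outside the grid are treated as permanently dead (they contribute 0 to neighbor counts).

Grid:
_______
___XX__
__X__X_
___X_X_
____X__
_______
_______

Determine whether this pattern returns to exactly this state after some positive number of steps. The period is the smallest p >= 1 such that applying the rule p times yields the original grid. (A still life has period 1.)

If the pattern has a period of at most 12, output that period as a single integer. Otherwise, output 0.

Answer: 1

Derivation:
Simulating and comparing each generation to the original:
Gen 0 (original, given above): 7 live cells
Gen 1: 7 live cells, MATCHES original -> period = 1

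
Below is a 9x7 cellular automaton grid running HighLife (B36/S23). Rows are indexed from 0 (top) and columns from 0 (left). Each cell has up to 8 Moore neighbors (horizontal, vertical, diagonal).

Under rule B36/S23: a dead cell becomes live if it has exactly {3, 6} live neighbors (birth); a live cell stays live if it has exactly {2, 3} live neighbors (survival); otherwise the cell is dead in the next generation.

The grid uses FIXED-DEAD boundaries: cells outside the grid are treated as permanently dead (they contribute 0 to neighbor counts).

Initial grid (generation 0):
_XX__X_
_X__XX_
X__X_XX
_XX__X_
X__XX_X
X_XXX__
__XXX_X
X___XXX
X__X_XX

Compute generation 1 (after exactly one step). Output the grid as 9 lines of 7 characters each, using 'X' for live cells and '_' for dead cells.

Simulating step by step:
Generation 0 (given above): 33 live cells
Generation 1: 20 live cells
(generation 1 grid is the final answer)

Answer: _XX_XX_
XX_X___
X__X__X
XXX____
X______
_______
__X__XX
_XX____
______X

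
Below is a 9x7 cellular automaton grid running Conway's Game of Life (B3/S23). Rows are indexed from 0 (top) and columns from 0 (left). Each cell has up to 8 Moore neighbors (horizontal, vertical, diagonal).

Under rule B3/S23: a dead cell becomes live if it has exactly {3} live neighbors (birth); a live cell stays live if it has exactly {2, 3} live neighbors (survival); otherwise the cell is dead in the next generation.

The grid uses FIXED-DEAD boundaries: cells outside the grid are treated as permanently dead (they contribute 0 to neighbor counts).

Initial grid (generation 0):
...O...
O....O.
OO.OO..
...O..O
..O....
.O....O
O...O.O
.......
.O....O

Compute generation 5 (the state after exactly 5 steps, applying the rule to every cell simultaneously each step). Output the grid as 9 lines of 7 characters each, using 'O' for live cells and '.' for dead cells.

Answer: .......
.......
.......
.......
.OOO...
...O...
.......
.......
.......

Derivation:
Simulating step by step:
Generation 0 (given above): 17 live cells
Generation 1: 18 live cells
.......
OOOO...
OOOOOO.
.O.OO..
..O....
.O...O.
.....O.
.....O.
.......
Generation 2: 13 live cells
.OO....
O......
.....O.
O....O.
.OOOO..
.......
....OOO
.......
.......
Generation 3: 13 live cells
.O.....
.O.....
.......
.OOO.O.
.OOOO..
..O....
.....O.
.....O.
.......
Generation 4: 6 live cells
.......
.......
.O.....
.O.....
....O..
.OO.O..
.......
.......
.......
Generation 5: 4 live cells
(generation 5 grid is the final answer)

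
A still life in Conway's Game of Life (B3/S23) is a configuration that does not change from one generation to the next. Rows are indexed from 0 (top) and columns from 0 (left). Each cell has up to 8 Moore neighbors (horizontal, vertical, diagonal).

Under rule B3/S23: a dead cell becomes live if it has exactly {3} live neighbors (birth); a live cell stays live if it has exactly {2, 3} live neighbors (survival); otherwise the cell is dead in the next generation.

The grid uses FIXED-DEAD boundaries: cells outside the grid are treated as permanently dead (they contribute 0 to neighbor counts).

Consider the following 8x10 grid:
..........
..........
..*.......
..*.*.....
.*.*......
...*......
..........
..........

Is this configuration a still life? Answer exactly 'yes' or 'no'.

Compute generation 1 and compare to generation 0 (given above):
Generation 1:
..........
..........
...*......
.**.......
...**.....
..*.......
..........
..........
Cell (2,2) differs: gen0=1 vs gen1=0 -> NOT a still life.

Answer: no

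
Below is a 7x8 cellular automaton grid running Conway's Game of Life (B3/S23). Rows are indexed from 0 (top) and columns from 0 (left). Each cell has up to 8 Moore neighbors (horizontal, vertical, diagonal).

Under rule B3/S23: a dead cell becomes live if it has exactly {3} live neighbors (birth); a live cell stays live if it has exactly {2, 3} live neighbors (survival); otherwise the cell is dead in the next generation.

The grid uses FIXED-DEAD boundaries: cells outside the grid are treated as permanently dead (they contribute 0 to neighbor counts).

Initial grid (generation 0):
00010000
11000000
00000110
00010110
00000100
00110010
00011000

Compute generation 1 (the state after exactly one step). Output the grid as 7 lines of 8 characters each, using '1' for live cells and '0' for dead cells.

Answer: 00000000
00000000
00001110
00000000
00110100
00110100
00111000

Derivation:
Simulating step by step:
Generation 0 (given above): 14 live cells
Generation 1: 12 live cells
(generation 1 grid is the final answer)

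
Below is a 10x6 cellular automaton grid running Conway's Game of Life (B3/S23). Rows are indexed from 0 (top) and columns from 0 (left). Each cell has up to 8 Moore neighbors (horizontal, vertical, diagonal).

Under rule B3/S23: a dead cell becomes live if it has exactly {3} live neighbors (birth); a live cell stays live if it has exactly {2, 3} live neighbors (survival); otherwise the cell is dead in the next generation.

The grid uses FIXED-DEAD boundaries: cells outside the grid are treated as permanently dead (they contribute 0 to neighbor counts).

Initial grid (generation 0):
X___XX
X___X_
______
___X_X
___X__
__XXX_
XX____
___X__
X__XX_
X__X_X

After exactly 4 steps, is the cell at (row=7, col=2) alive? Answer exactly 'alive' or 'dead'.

Simulating step by step:
Generation 0 (given above): 20 live cells
Generation 1: 20 live cells
____XX
____XX
____X_
____X_
______
_XXXX_
_X__X_
XXXXX_
__XX__
___X__
Generation 2: 16 live cells
____XX
___X__
___XX_
______
__X_X_
_XXXX_
_____X
X___X_
______
__XX__
Generation 3: 17 live cells
____X_
___X_X
___XX_
____X_
_XX_X_
_XX_XX
_XX__X
______
___X__
______
Generation 4: 20 live cells
____X_
___X_X
___X_X
__X_XX
_XX_X_
X___XX
_XXXXX
__X___
______
______

Cell (7,2) at generation 4: 1 -> alive

Answer: alive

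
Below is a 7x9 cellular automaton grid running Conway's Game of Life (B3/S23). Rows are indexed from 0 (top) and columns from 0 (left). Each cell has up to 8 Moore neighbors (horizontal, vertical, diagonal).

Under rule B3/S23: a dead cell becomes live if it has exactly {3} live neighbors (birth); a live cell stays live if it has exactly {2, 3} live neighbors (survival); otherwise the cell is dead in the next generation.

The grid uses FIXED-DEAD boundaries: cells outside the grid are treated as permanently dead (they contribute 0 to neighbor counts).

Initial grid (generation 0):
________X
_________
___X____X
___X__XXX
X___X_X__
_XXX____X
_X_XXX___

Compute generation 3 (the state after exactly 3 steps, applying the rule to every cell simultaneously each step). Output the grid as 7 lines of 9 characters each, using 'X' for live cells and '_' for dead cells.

Answer: _________
_________
____XXXX_
_X_X__X__
X__XX__X_
___X_____
X_X______

Derivation:
Simulating step by step:
Generation 0 (given above): 18 live cells
Generation 1: 16 live cells
_________
_________
________X
___XXXX_X
_X__XXX_X
XX_______
_X_XX____
Generation 2: 17 live cells
_________
_________
____XX_X_
___X__X_X
XXXX__X__
XX_X_____
XXX______
Generation 3: 14 live cells
(generation 3 grid is the final answer)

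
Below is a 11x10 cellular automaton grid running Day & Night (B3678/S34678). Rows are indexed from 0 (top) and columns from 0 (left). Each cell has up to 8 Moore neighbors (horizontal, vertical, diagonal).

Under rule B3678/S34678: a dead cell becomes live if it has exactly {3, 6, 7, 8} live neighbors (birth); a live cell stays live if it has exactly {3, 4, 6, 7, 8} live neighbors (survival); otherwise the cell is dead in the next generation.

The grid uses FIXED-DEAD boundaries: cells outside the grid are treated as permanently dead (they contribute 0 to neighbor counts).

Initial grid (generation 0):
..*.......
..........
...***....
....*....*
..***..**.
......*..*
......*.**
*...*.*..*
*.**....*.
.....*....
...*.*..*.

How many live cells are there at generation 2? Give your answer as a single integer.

Simulating step by step:
Generation 0 (given above): 28 live cells
Generation 1: 25 live cells
..........
...**.....
....*.....
..**....*.
...*.*..**
...*.*...*
........**
.*.*.*...*
.*..**....
..**......
....*.....
Generation 2: 17 live cells
..........
..........
..*.*.....
...*.....*
...*....**
.........*
..*.....**
..*.....*.
....*.....
...*.*....
...*......
Population at generation 2: 17

Answer: 17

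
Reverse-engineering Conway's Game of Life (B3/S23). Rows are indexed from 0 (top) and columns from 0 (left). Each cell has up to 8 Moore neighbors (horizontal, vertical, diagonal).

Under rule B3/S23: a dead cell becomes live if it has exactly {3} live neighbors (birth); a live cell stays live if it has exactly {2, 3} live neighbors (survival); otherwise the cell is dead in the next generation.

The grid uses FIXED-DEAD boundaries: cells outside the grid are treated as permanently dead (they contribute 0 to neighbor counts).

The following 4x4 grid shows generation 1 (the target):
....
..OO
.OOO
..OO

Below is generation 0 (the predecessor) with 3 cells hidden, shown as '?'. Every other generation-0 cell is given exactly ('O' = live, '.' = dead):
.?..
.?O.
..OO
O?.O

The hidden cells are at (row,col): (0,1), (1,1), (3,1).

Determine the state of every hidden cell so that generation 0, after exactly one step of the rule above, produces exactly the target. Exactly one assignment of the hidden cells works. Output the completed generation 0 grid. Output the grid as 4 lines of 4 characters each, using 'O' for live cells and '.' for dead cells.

Hidden generation-0 cells (in order): (0,1), (1,1), (3,1).
A hidden cell only influences target cells in its own 3x3 neighborhood. Try each of the 2^3 = 8 assignments, step the completed generation 0 forward once under B3/S23, and compare with the target:
  (0,1)=. (1,1)=. (3,1)=. -> step reproduces the target at every cell -> ACCEPT
  (0,1)=. (1,1)=. (3,1)=O -> step gives (2,1)='.' but target has 'O' -> reject
  (0,1)=. (1,1)=O (3,1)=. -> step gives (1,1)='O' but target has '.' -> reject
  (0,1)=. (1,1)=O (3,1)=O -> step gives (1,1)='O' but target has '.' -> reject
  (0,1)=O (1,1)=. (3,1)=. -> step gives (1,1)='O' but target has '.' -> reject
  (0,1)=O (1,1)=. (3,1)=O -> step gives (1,1)='O' but target has '.' -> reject
  (0,1)=O (1,1)=O (3,1)=. -> step gives (0,1)='O' but target has '.' -> reject
  (0,1)=O (1,1)=O (3,1)=O -> step gives (0,1)='O' but target has '.' -> reject
Unique solution: (0,1)=dead, (1,1)=dead, (3,1)=dead.
Check: live-neighbor counts of every cell in the completed generation 0:
0111
0223
1333
0232
Applying B3/S23 to generation 0 with these counts gives:
....
..OO
.OOO
..OO
which matches the target exactly.

Answer: ....
..O.
..OO
O..O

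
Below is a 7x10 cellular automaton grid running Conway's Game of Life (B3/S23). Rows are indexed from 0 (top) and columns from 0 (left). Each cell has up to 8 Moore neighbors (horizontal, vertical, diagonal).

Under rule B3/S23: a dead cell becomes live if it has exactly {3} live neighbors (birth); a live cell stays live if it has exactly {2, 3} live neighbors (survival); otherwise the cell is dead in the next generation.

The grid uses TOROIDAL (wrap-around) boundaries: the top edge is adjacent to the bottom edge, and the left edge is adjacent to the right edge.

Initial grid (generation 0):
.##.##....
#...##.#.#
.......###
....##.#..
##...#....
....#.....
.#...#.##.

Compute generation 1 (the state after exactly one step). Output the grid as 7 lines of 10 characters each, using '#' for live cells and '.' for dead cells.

Answer: .###...#.#
##.###.#.#
#......#.#
#...##.#.#
.....##...
##..###...
.###.##...

Derivation:
Simulating step by step:
Generation 0 (given above): 23 live cells
Generation 1: 32 live cells
(generation 1 grid is the final answer)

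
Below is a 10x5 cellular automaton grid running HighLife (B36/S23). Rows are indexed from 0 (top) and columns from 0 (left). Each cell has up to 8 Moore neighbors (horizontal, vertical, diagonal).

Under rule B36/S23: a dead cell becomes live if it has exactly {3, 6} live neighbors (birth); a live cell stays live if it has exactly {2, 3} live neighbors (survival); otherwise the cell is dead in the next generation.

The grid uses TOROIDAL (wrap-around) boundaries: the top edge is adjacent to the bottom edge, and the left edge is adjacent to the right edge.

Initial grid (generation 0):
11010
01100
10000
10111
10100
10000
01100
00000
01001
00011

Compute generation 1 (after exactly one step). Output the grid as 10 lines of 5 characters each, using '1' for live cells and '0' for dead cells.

Simulating step by step:
Generation 0 (given above): 19 live cells
Generation 1: 22 live cells
(generation 1 grid is the final answer)

Answer: 11010
00101
10000
10110
10100
10100
01000
11100
10011
01010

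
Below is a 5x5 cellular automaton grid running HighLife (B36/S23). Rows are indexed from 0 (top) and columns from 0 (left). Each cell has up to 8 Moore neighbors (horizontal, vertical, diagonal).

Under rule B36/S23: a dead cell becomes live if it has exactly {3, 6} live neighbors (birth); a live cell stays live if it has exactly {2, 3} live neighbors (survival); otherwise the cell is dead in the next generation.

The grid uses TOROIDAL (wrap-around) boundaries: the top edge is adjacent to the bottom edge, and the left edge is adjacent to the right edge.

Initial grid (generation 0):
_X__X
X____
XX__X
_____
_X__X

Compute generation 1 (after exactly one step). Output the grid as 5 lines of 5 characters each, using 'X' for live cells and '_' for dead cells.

Simulating step by step:
Generation 0 (given above): 8 live cells
Generation 1: 7 live cells
(generation 1 grid is the final answer)

Answer: _X__X
_____
XX__X
_X__X
_____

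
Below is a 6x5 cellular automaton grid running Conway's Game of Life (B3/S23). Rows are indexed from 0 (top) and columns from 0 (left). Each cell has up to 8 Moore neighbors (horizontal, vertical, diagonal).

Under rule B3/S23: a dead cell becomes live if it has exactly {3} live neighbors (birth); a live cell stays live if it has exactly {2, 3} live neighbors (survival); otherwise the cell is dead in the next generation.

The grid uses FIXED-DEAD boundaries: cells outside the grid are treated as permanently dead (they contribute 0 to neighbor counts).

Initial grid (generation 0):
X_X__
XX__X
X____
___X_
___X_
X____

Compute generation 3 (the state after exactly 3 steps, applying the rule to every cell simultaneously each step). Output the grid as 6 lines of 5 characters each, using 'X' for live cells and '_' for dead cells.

Answer: _____
XX___
XX___
_____
_____
_____

Derivation:
Simulating step by step:
Generation 0 (given above): 9 live cells
Generation 1: 4 live cells
X____
X____
XX___
_____
_____
_____
Generation 2: 3 live cells
_____
X____
XX___
_____
_____
_____
Generation 3: 4 live cells
(generation 3 grid is the final answer)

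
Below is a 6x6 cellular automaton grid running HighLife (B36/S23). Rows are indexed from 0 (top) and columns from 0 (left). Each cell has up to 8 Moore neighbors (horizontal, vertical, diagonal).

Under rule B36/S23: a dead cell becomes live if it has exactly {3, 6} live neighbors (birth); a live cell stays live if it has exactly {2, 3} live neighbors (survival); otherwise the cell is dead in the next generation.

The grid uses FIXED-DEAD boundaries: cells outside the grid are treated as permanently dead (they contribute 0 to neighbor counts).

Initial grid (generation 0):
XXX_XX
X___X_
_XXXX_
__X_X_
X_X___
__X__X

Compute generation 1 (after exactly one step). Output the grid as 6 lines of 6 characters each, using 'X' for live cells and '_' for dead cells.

Simulating step by step:
Generation 0 (given above): 17 live cells
Generation 1: 16 live cells
(generation 1 grid is the final answer)

Answer: XX_XXX
XX_X__
_XX_XX
___XX_
__X___
_X____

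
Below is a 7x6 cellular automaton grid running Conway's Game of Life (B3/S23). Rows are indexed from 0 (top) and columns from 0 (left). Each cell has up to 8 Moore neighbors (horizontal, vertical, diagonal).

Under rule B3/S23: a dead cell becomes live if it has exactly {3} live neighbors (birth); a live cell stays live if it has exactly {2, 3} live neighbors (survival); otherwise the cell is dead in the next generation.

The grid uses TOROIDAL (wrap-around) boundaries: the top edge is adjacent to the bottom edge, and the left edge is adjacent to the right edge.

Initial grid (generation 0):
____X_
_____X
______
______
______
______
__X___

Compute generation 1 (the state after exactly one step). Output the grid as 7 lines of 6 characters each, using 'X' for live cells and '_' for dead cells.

Answer: ______
______
______
______
______
______
______

Derivation:
Simulating step by step:
Generation 0 (given above): 3 live cells
Generation 1: 0 live cells
(generation 1 grid is the final answer)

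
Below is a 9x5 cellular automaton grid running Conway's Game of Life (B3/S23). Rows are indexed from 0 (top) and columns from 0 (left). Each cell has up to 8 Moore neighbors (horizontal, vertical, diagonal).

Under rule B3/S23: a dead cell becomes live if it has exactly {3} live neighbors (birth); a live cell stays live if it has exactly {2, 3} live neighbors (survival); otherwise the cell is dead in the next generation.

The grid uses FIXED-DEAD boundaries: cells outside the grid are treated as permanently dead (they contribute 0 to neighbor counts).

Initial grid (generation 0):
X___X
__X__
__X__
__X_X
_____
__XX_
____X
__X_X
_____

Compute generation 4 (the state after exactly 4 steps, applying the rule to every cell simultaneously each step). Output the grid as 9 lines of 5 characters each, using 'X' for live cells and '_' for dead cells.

Simulating step by step:
Generation 0 (given above): 11 live cells
Generation 1: 10 live cells
_____
_X_X_
_XX__
___X_
__X__
___X_
__X_X
___X_
_____
Generation 2: 12 live cells
_____
_X___
_X_X_
_X_X_
__XX_
__XX_
__X_X
___X_
_____
Generation 3: 13 live cells
_____
__X__
XX___
_X_XX
_X__X
_X__X
__X_X
___X_
_____
Generation 4: 16 live cells
(generation 4 grid is the final answer)

Answer: _____
_X___
XX_X_
_X_XX
XX__X
_XX_X
__X_X
___X_
_____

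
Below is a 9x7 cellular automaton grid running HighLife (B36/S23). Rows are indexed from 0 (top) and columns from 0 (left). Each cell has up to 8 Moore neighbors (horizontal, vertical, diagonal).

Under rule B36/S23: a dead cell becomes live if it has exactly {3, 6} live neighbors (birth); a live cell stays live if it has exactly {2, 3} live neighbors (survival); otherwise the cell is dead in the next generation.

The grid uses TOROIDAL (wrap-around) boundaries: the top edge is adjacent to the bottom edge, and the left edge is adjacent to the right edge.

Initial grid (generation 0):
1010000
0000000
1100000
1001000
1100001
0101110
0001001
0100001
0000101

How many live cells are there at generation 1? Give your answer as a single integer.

Answer: 18

Derivation:
Simulating step by step:
Generation 0 (given above): 19 live cells
Generation 1: 18 live cells
0000000
1000000
1100000
0010000
0101011
0101110
0001001
0000001
0100011
Population at generation 1: 18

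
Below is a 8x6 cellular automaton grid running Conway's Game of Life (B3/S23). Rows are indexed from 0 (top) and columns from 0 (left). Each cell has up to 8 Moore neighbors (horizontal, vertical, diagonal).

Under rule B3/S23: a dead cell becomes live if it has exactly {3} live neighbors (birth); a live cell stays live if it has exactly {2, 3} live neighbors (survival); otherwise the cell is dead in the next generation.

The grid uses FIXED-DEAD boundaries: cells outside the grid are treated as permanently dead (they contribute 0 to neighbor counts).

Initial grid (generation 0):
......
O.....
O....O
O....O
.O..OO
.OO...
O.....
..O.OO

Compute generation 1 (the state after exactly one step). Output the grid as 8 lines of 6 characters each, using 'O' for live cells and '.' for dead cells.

Simulating step by step:
Generation 0 (given above): 14 live cells
Generation 1: 15 live cells
(generation 1 grid is the final answer)

Answer: ......
......
OO....
OO...O
OOO.OO
OOO...
..OO..
......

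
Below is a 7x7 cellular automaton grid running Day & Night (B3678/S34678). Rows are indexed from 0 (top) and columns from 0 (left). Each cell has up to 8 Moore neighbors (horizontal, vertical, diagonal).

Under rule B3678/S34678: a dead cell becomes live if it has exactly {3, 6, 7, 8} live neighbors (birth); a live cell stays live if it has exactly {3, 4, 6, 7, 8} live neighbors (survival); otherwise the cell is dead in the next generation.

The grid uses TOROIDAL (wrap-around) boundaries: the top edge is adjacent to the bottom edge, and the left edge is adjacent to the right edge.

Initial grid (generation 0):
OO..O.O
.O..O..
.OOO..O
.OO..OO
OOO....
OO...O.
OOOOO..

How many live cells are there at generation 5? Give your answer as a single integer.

Answer: 21

Derivation:
Simulating step by step:
Generation 0 (given above): 25 live cells
Generation 1: 22 live cells
....O..
OO....O
.O.OO..
OOO...O
.OO..O.
.OO.O..
OOOOO..
Generation 2: 23 live cells
.....OO
O.OOOO.
O....O.
O...OO.
.O....O
.OOOOO.
.OO.OO.
Generation 3: 23 live cells
O...O.O
.O..OOO
....OOO
OO...O.
.O....O
.O.OOOO
OOO....
Generation 4: 21 live cells
..OO..O
...OOO.
.O..OO.
O...OO.
OO....O
OO...OO
.OO....
Generation 5: 21 live cells
.OOO.O.
...O.OO
....O..
O...OO.
OO..O.O
O.....O
.OOO.O.
Population at generation 5: 21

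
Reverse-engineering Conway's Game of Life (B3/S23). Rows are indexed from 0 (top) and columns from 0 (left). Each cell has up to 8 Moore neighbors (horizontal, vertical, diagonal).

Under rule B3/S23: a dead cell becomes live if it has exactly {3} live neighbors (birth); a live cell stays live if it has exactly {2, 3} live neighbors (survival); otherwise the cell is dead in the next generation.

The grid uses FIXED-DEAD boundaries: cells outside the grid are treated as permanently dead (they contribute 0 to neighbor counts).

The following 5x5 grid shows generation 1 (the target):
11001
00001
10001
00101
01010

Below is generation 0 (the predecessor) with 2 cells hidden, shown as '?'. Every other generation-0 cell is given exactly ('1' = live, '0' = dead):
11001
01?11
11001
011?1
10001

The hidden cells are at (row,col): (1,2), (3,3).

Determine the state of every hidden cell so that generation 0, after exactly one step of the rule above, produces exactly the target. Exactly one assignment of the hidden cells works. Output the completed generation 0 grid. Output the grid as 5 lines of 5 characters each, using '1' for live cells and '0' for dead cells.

Hidden generation-0 cells (in order): (1,2), (3,3).
A hidden cell only influences target cells in its own 3x3 neighborhood. Try each of the 2^2 = 4 assignments, step the completed generation 0 forward once under B3/S23, and compare with the target:
  (1,2)=0 (3,3)=0 -> step gives (0,2)='1' but target has '0' -> reject
  (1,2)=0 (3,3)=1 -> step gives (0,2)='1' but target has '0' -> reject
  (1,2)=1 (3,3)=0 -> step reproduces the target at every cell -> ACCEPT
  (1,2)=1 (3,3)=1 -> step gives (2,4)='0' but target has '1' -> reject
Unique solution: (1,2)=live, (3,3)=dead.
Check: live-neighbor counts of every cell in the completed generation 0:
23442
55443
35663
44242
13231
Applying B3/S23 to generation 0 with these counts gives:
11001
00001
10001
00101
01010
which matches the target exactly.

Answer: 11001
01111
11001
01101
10001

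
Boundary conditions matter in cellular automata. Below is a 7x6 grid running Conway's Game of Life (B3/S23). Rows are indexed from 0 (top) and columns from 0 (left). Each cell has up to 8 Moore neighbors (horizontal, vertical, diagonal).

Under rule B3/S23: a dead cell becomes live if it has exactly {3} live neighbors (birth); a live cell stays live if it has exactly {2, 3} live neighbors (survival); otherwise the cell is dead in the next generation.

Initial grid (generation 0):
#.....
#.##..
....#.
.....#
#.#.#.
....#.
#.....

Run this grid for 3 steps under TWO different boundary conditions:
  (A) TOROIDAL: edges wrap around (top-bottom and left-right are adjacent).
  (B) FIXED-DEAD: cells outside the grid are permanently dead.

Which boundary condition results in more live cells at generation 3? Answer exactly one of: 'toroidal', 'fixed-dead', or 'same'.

Under TOROIDAL boundary, generation 3:
...#.#
......
..##..
......
..##..
...#.#
...###
Population = 11

Under FIXED-DEAD boundary, generation 3:
...#..
...##.
...##.
......
..##..
......
......
Population = 7

Comparison: toroidal=11, fixed-dead=7 -> toroidal

Answer: toroidal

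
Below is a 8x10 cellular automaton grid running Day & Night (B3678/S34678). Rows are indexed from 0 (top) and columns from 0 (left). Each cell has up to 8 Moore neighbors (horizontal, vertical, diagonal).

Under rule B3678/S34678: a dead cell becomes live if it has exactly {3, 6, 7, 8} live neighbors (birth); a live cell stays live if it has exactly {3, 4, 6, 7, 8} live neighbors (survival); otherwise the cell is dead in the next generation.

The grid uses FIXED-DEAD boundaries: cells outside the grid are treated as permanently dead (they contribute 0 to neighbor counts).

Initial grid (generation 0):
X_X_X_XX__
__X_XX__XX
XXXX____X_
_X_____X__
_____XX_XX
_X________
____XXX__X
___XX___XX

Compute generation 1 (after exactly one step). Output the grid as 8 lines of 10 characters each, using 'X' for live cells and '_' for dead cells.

Simulating step by step:
Generation 0 (given above): 30 live cells
Generation 1: 32 live cells
(generation 1 grid is the final answer)

Answer: _X______X_
XXXXXXX_X_
_XXXX__XXX
XX____XX_X
_______X__
____X__XXX
___XXX__X_
____X_____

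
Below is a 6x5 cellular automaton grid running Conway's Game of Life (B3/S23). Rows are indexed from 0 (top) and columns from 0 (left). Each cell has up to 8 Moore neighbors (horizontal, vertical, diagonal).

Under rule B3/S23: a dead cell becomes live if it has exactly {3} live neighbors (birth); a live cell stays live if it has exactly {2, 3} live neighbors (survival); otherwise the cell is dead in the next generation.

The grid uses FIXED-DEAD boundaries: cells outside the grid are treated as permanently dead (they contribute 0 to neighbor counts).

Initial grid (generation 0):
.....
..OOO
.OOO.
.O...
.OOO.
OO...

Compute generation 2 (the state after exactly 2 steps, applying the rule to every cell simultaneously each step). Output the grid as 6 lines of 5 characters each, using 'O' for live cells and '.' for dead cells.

Answer: .....
..OOO
OO...
.....
OO...
.....

Derivation:
Simulating step by step:
Generation 0 (given above): 12 live cells
Generation 1: 8 live cells
...O.
.O..O
.O..O
O....
.....
OO...
Generation 2: 7 live cells
(generation 2 grid is the final answer)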